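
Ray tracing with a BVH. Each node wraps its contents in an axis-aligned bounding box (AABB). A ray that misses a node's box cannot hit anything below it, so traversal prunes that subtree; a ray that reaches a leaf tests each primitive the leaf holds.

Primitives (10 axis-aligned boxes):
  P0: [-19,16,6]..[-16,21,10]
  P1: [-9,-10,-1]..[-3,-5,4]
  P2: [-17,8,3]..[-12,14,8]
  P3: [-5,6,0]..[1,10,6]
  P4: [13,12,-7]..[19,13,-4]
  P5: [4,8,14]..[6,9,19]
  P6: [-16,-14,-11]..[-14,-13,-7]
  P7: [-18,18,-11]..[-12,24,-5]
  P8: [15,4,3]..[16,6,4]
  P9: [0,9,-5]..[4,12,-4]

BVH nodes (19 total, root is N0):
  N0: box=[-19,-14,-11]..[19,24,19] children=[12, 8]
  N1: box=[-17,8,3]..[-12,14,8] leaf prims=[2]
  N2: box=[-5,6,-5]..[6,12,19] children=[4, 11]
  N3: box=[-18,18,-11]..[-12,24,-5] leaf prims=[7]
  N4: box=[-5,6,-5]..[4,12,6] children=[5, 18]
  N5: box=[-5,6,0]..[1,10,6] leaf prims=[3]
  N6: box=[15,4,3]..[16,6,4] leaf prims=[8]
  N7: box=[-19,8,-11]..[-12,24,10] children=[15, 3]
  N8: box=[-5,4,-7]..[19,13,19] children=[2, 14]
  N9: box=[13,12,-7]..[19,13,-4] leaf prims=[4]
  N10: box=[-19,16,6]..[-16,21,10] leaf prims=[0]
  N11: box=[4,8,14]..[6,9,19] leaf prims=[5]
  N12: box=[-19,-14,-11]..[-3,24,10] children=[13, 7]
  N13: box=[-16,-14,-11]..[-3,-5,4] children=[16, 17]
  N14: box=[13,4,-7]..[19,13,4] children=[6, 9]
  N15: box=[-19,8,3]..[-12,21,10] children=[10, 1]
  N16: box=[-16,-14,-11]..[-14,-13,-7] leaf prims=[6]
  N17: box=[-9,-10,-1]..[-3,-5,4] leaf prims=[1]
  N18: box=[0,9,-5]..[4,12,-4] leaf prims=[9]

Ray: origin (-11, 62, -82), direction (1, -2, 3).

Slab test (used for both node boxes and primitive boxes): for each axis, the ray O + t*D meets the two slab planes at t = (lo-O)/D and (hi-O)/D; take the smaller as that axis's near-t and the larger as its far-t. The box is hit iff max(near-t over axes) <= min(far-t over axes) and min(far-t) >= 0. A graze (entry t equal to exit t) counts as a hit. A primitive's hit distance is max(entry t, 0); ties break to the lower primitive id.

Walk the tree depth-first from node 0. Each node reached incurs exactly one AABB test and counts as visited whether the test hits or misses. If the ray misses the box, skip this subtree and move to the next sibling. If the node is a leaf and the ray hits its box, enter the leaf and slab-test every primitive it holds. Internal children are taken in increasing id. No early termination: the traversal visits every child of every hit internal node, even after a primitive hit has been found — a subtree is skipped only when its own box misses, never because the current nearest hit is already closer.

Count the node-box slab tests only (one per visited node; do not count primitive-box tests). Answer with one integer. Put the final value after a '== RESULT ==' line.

Traverse from the root:
N0 x:[-8,30] y:[19,38] z:[71/3,101/3] -> hit [71/3,30], descend [8, 12]
  N8 x:[6,30] y:[49/2,29] z:[25,101/3] -> hit [25,29], descend [2, 14]
    N2 x:[6,17] y:[25,28] z:[77/3,101/3] -> miss, prune
    N14 x:[24,30] y:[49/2,29] z:[25,86/3] -> hit [25,86/3], descend [6, 9]
      N6 x:[26,27] y:[28,29] z:[85/3,86/3] -> miss, prune
      N9 x:[24,30] y:[49/2,25] z:[25,26] -> hit [25,25] leaf, test {P4@t=25}
  N12 x:[-8,8] y:[19,38] z:[71/3,92/3] -> miss, prune

order=[0, 8, 2, 14, 6, 9, 12]  |boxes|=7  |leaves|=1  hit=P4

== RESULT ==
7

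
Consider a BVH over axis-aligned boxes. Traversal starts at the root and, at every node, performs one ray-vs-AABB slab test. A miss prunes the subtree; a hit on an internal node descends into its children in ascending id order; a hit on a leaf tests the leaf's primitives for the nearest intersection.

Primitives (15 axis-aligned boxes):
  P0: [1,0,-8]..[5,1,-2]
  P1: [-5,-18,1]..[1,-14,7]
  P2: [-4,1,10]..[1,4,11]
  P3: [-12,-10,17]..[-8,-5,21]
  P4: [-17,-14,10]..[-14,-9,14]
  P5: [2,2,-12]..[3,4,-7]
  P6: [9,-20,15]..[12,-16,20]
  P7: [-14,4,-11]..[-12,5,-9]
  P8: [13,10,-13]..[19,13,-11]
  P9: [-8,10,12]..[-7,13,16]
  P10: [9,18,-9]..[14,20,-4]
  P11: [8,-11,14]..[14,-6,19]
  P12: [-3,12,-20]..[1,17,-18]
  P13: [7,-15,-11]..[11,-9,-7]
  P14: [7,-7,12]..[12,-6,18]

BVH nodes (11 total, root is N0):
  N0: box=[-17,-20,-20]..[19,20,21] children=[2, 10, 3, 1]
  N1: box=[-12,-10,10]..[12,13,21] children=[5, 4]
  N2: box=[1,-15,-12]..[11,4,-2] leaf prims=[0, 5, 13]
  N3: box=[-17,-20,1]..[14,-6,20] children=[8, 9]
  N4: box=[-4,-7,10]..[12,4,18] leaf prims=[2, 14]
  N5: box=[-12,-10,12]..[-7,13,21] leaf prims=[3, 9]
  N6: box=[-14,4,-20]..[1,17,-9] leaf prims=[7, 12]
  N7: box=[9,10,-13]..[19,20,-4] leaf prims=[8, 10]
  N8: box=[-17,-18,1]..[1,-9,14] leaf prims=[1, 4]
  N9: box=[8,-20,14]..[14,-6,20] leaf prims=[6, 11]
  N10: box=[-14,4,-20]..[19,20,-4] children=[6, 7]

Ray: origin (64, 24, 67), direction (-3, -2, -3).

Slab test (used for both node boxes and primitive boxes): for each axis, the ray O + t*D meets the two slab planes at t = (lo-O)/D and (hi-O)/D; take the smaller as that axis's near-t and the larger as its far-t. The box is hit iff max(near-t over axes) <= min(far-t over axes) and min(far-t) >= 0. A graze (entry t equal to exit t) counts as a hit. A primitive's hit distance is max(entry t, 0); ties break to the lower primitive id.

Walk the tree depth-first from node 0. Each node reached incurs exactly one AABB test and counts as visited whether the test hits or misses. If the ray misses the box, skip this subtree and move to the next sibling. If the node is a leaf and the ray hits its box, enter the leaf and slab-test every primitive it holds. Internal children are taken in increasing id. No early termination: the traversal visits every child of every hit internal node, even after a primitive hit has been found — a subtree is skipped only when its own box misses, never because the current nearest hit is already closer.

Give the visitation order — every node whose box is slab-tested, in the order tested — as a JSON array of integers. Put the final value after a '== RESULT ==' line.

Traverse from the root:
N0 x:[15,27] y:[2,22] z:[46/3,29] -> hit [46/3,22], descend [1, 2, 3, 10]
  N1 x:[52/3,76/3] y:[11/2,17] z:[46/3,19] -> miss, prune
  N2 x:[53/3,21] y:[10,39/2] z:[23,79/3] -> miss, prune
  N3 x:[50/3,27] y:[15,22] z:[47/3,22] -> hit [50/3,22], descend [8, 9]
    N8 x:[21,27] y:[33/2,21] z:[53/3,22] -> hit [21,21] leaf, test {P1@t=21, P4(miss)}
    N9 x:[50/3,56/3] y:[15,22] z:[47/3,53/3] -> hit [50/3,53/3] leaf, test {P6(miss), P11@t=50/3}
  N10 x:[15,26] y:[2,10] z:[71/3,29] -> miss, prune

Visited [0, 1, 2, 3, 8, 9, 10]. Tests: 7 box, 2 leaf. Nearest: P11.

== RESULT ==
[0, 1, 2, 3, 8, 9, 10]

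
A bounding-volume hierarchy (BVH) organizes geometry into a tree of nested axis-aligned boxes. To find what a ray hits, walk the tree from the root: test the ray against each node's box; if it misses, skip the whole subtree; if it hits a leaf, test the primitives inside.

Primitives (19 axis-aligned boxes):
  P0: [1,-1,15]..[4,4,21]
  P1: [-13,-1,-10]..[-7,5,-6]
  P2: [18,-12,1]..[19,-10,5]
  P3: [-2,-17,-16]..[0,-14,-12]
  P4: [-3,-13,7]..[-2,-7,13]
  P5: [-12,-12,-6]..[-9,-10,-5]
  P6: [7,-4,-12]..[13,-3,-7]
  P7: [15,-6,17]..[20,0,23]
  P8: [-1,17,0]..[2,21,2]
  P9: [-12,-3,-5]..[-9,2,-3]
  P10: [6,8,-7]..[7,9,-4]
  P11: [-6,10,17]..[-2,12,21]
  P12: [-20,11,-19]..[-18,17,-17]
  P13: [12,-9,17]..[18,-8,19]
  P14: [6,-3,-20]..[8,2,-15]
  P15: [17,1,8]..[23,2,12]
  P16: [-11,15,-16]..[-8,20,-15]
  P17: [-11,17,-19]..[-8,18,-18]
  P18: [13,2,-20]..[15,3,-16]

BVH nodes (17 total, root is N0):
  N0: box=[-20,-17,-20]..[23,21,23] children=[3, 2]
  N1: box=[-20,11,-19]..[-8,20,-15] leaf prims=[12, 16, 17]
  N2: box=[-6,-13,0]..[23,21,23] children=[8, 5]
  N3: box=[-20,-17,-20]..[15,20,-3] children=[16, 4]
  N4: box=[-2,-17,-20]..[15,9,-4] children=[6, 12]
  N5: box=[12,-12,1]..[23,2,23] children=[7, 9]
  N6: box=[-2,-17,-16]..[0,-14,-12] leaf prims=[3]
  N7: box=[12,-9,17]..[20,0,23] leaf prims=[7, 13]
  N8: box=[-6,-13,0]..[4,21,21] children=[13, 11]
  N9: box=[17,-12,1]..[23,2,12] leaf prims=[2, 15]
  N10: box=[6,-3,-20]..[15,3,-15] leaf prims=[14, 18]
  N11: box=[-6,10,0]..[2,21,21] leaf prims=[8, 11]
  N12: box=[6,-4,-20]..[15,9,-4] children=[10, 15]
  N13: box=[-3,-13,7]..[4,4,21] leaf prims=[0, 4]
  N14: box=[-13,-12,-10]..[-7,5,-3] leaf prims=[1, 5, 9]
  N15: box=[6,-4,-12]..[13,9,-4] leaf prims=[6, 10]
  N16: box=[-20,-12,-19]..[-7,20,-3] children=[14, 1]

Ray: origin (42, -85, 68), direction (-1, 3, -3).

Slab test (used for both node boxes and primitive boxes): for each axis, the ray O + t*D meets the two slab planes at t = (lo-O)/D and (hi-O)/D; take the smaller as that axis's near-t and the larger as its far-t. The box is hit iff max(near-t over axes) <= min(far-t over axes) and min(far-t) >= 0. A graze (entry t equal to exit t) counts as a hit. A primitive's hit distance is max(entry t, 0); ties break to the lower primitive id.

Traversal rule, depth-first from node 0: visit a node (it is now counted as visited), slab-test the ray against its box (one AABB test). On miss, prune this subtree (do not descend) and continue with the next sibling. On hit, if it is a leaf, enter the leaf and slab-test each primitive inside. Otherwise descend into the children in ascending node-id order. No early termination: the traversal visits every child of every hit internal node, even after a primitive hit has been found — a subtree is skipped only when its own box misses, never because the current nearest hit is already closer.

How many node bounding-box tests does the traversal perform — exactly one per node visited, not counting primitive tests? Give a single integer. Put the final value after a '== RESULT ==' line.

Trace the traversal:
N0 x:[19,62] y:[68/3,106/3] z:[15,88/3] -> hit [68/3,88/3], descend [2, 3]
  N2 x:[19,48] y:[24,106/3] z:[15,68/3] -> miss, prune
  N3 x:[27,62] y:[68/3,35] z:[71/3,88/3] -> hit [27,88/3], descend [4, 16]
    N4 x:[27,44] y:[68/3,94/3] z:[24,88/3] -> hit [27,88/3], descend [6, 12]
      N6 x:[42,44] y:[68/3,71/3] z:[80/3,28] -> miss, prune
      N12 x:[27,36] y:[27,94/3] z:[24,88/3] -> hit [27,88/3], descend [10, 15]
        N10 x:[27,36] y:[82/3,88/3] z:[83/3,88/3] -> hit [83/3,88/3] leaf, test {P14(miss), P18@t=29}
        N15 x:[29,36] y:[27,94/3] z:[24,80/3] -> miss, prune
    N16 x:[49,62] y:[73/3,35] z:[71/3,29] -> miss, prune

Visited [0, 2, 3, 4, 6, 12, 10, 15, 16]. Tests: 9 box, 1 leaf. Nearest: P18.

== RESULT ==
9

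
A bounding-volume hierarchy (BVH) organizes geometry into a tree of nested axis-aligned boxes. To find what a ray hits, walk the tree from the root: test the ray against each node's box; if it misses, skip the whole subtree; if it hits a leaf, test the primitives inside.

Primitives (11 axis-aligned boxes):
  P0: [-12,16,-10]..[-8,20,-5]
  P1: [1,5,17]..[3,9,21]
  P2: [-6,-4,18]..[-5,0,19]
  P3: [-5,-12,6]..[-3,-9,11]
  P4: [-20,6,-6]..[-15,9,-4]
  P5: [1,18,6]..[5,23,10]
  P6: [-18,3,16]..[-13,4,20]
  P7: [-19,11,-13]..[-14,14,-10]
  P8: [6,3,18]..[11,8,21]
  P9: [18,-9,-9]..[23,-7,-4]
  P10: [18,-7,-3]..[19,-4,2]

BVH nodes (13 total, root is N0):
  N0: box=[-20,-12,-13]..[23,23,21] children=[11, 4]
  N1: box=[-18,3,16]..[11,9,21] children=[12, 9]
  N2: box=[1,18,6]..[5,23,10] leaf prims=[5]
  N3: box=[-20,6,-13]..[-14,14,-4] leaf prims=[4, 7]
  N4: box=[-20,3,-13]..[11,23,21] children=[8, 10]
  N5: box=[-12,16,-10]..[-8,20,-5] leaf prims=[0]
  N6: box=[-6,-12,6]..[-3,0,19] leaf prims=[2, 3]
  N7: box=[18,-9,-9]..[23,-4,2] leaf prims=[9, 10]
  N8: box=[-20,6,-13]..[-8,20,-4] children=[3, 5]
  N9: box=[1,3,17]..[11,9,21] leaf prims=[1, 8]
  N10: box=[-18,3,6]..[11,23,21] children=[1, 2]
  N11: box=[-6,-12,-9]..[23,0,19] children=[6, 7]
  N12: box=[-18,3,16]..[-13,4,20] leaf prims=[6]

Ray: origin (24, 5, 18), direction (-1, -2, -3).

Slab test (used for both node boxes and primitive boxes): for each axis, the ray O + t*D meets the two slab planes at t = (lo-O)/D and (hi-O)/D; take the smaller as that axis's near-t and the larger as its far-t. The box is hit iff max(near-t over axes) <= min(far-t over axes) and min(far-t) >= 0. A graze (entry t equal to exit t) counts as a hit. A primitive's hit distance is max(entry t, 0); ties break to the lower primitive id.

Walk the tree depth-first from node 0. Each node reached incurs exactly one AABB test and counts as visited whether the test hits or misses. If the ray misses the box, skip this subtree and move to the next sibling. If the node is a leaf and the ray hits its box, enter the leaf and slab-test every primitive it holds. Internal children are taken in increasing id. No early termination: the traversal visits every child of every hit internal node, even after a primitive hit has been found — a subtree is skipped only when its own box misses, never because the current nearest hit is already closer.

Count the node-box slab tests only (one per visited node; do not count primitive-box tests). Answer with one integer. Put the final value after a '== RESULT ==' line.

Traverse from the root:
N0 x:[1,44] y:[-9,17/2] z:[-1,31/3] -> hit [1,17/2], descend [4, 11]
  N4 x:[13,44] y:[-9,1] z:[-1,31/3] -> miss, prune
  N11 x:[1,30] y:[5/2,17/2] z:[-1/3,9] -> hit [5/2,17/2], descend [6, 7]
    N6 x:[27,30] y:[5/2,17/2] z:[-1/3,4] -> miss, prune
    N7 x:[1,6] y:[9/2,7] z:[16/3,9] -> hit [16/3,6] leaf, test {P9(miss), P10@t=16/3}

Visited [0, 4, 11, 6, 7]. Tests: 5 box, 1 leaf. Nearest: P10.

== RESULT ==
5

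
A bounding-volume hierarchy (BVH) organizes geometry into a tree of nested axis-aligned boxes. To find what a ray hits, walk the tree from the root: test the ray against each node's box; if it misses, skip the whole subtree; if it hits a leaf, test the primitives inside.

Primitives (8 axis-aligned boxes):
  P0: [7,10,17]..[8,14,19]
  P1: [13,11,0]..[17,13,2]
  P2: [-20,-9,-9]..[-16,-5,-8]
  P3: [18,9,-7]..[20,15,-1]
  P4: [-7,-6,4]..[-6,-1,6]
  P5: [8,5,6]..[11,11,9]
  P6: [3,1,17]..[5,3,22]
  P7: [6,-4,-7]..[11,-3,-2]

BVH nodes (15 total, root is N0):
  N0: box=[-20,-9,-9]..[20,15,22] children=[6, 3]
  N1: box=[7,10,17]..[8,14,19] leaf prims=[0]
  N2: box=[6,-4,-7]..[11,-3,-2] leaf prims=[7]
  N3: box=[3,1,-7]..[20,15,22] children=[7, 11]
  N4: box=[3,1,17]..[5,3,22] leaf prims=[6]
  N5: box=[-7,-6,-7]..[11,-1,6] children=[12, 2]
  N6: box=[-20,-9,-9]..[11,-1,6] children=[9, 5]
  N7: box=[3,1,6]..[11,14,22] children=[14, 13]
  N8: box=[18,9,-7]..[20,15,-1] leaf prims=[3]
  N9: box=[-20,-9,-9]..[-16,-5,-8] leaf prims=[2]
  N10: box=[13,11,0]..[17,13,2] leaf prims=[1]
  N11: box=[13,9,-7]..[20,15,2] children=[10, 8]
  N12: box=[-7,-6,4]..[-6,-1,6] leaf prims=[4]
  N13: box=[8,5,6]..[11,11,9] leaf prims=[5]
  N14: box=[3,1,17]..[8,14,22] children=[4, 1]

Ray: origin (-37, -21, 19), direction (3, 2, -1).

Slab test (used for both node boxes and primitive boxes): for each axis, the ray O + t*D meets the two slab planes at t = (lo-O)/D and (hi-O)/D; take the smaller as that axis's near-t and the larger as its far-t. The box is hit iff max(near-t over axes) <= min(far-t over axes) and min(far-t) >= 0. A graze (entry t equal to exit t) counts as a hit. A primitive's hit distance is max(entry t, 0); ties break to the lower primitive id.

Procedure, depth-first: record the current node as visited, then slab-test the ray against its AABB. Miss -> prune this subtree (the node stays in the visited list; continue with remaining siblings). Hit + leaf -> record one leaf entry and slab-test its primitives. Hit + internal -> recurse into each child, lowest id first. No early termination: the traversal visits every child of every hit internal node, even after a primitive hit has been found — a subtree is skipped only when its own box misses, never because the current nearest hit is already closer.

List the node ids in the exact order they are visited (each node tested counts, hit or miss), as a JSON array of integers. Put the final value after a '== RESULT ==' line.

Walk:
N0 x:[17/3,19] y:[6,18] z:[-3,28] -> hit [6,18], descend [3, 6]
  N3 x:[40/3,19] y:[11,18] z:[-3,26] -> hit [40/3,18], descend [7, 11]
    N7 x:[40/3,16] y:[11,35/2] z:[-3,13] -> miss, prune
    N11 x:[50/3,19] y:[15,18] z:[17,26] -> hit [17,18], descend [8, 10]
      N8 x:[55/3,19] y:[15,18] z:[20,26] -> miss, prune
      N10 x:[50/3,18] y:[16,17] z:[17,19] -> hit [17,17] leaf, test {P1@t=17}
  N6 x:[17/3,16] y:[6,10] z:[13,28] -> miss, prune

Summary -> nodes [0, 3, 7, 11, 8, 10, 6]; box-tests=7; leaf-entries=1; first=P1

== RESULT ==
[0, 3, 7, 11, 8, 10, 6]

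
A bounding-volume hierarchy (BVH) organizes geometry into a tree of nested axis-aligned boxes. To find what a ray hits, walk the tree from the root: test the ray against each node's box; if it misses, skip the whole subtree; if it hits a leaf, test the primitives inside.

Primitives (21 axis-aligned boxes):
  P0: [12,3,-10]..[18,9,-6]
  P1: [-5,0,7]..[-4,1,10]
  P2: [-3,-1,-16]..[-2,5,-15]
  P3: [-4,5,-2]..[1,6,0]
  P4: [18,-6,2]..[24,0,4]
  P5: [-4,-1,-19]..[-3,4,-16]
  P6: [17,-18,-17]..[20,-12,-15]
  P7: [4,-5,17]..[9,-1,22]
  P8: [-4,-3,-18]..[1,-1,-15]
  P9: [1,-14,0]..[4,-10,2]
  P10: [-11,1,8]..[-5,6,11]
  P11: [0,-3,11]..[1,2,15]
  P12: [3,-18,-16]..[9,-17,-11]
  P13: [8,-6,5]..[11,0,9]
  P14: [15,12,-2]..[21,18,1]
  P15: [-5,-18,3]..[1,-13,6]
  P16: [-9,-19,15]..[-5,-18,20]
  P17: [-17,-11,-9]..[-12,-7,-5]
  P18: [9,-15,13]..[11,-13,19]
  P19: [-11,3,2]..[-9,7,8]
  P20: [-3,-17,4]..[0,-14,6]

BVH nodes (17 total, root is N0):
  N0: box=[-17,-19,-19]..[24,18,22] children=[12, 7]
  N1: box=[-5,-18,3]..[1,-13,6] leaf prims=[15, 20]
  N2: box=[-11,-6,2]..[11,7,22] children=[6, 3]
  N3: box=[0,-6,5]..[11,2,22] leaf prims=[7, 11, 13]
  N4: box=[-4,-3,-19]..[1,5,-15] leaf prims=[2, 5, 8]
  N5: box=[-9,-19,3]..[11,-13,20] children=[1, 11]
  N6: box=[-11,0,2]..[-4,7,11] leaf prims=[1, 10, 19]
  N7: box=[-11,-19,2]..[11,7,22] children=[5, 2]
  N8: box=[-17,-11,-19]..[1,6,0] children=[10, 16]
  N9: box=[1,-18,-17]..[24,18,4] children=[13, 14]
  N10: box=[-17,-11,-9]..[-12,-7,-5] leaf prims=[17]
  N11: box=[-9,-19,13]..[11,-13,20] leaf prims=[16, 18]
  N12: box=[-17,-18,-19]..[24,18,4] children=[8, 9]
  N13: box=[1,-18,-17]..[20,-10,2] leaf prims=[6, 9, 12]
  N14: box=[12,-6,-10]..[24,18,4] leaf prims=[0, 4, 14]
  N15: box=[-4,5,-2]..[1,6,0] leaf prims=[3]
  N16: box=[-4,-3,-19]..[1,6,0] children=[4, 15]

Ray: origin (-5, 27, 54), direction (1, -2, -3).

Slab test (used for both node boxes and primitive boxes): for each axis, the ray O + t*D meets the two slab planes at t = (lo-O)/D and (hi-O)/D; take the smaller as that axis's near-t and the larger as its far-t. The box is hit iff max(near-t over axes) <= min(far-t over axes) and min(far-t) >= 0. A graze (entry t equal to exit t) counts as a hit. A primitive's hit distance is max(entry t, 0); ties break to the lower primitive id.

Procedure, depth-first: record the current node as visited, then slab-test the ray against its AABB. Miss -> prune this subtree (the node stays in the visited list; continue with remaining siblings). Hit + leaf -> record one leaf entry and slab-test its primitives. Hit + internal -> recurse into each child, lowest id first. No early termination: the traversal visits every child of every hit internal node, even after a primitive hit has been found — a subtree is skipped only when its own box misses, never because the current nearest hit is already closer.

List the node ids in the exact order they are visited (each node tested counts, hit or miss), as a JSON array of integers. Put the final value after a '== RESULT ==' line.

Walk:
N0 x:[-12,29] y:[9/2,23] z:[32/3,73/3] -> hit [32/3,23], descend [7, 12]
  N7 x:[-6,16] y:[10,23] z:[32/3,52/3] -> hit [32/3,16], descend [2, 5]
    N2 x:[-6,16] y:[10,33/2] z:[32/3,52/3] -> hit [32/3,16], descend [3, 6]
      N3 x:[5,16] y:[25/2,33/2] z:[32/3,49/3] -> hit [25/2,16] leaf, test {P7(miss), P11(miss), P13@t=15}
      N6 x:[-6,1] y:[10,27/2] z:[43/3,52/3] -> miss, prune
    N5 x:[-4,16] y:[20,23] z:[34/3,17] -> miss, prune
  N12 x:[-12,29] y:[9/2,45/2] z:[50/3,73/3] -> hit [50/3,45/2], descend [8, 9]
    N8 x:[-12,6] y:[21/2,19] z:[18,73/3] -> miss, prune
    N9 x:[6,29] y:[9/2,45/2] z:[50/3,71/3] -> hit [50/3,45/2], descend [13, 14]
      N13 x:[6,25] y:[37/2,45/2] z:[52/3,71/3] -> hit [37/2,45/2] leaf, test {P6(miss), P9(miss), P12(miss)}
      N14 x:[17,29] y:[9/2,33/2] z:[50/3,64/3] -> miss, prune

11 AABB tests over nodes [0, 7, 2, 3, 6, 5, 12, 8, 9, 13, 14]; 2 leaves entered; closest P13.

== RESULT ==
[0, 7, 2, 3, 6, 5, 12, 8, 9, 13, 14]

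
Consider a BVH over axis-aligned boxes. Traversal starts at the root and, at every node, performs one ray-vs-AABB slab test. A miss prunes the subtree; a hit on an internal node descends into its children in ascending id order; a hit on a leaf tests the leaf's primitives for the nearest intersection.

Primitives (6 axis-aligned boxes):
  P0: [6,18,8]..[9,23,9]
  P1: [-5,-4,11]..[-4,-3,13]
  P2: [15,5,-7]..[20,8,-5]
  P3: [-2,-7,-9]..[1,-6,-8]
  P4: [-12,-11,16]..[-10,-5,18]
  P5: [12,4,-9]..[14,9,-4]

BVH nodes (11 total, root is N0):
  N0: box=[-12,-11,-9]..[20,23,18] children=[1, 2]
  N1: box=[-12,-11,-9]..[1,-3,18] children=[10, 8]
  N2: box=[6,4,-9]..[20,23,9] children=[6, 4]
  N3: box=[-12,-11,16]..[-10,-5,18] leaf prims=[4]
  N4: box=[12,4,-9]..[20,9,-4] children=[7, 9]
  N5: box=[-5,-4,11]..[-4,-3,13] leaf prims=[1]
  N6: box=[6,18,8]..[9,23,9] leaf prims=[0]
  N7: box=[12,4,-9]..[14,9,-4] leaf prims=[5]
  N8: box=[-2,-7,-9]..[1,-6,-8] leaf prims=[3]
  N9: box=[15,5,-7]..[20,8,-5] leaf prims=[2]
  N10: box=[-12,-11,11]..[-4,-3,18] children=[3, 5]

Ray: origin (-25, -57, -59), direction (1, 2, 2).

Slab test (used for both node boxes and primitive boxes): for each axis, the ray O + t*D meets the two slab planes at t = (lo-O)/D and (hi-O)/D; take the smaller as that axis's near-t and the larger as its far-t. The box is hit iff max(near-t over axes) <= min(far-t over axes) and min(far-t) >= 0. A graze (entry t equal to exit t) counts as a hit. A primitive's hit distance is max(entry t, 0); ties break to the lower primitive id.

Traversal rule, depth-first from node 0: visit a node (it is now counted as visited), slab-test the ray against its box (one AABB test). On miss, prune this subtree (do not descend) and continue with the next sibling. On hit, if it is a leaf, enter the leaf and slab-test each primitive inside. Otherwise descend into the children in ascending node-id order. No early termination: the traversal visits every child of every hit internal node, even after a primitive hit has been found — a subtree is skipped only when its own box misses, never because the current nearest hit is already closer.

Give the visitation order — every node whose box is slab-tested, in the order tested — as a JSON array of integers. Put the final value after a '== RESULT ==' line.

Traverse from the root:
N0 x:[13,45] y:[23,40] z:[25,77/2] -> hit [25,77/2], descend [1, 2]
  N1 x:[13,26] y:[23,27] z:[25,77/2] -> hit [25,26], descend [8, 10]
    N8 x:[23,26] y:[25,51/2] z:[25,51/2] -> hit [25,51/2] leaf, test {P3@t=25}
    N10 x:[13,21] y:[23,27] z:[35,77/2] -> miss, prune
  N2 x:[31,45] y:[61/2,40] z:[25,34] -> hit [31,34], descend [4, 6]
    N4 x:[37,45] y:[61/2,33] z:[25,55/2] -> miss, prune
    N6 x:[31,34] y:[75/2,40] z:[67/2,34] -> miss, prune

order=[0, 1, 8, 10, 2, 4, 6]  |boxes|=7  |leaves|=1  hit=P3

== RESULT ==
[0, 1, 8, 10, 2, 4, 6]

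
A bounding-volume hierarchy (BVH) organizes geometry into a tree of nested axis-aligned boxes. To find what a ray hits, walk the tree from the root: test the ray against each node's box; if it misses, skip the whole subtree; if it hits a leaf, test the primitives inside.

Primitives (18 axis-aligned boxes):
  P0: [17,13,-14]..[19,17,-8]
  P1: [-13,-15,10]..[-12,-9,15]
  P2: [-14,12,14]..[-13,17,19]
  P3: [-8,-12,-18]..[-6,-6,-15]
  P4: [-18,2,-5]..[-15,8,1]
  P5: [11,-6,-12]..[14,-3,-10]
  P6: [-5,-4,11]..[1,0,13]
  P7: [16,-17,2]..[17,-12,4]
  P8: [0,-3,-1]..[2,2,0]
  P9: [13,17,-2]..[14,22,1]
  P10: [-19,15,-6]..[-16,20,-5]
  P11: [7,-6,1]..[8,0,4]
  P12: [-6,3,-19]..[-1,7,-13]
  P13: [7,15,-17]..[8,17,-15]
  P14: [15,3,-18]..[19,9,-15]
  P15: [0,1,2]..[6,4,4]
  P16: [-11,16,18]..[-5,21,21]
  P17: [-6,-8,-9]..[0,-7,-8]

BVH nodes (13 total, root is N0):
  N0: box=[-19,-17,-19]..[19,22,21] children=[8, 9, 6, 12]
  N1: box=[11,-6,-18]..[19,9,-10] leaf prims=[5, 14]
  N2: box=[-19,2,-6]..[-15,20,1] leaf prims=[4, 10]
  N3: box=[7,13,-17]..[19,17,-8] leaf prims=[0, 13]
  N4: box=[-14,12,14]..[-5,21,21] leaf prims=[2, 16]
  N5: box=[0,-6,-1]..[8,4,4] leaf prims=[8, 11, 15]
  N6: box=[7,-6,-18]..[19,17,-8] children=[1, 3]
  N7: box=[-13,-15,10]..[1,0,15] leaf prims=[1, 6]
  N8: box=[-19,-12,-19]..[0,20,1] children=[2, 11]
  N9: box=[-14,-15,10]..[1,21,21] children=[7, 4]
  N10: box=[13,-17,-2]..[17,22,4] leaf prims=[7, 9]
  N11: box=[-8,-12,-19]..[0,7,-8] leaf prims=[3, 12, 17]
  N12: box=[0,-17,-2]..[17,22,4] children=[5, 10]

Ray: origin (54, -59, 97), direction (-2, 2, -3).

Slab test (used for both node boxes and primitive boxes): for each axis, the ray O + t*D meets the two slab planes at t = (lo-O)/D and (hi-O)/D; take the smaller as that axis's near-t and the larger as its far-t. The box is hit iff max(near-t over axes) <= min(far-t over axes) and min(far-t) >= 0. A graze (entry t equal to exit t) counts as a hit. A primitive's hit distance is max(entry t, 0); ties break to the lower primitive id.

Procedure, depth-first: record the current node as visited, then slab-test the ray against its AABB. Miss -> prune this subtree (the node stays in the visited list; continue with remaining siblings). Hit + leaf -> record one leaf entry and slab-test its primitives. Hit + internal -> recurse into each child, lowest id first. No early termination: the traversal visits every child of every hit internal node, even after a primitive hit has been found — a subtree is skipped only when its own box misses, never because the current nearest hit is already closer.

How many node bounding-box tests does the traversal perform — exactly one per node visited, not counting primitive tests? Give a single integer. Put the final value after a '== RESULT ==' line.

Walk:
N0 x:[35/2,73/2] y:[21,81/2] z:[76/3,116/3] -> hit [76/3,73/2], descend [6, 8, 9, 12]
  N6 x:[35/2,47/2] y:[53/2,38] z:[35,115/3] -> miss, prune
  N8 x:[27,73/2] y:[47/2,79/2] z:[32,116/3] -> hit [32,73/2], descend [2, 11]
    N2 x:[69/2,73/2] y:[61/2,79/2] z:[32,103/3] -> miss, prune
    N11 x:[27,31] y:[47/2,33] z:[35,116/3] -> miss, prune
  N9 x:[53/2,34] y:[22,40] z:[76/3,29] -> hit [53/2,29], descend [4, 7]
    N4 x:[59/2,34] y:[71/2,40] z:[76/3,83/3] -> miss, prune
    N7 x:[53/2,67/2] y:[22,59/2] z:[82/3,29] -> hit [82/3,29] leaf, test {P1(miss), P6@t=28}
  N12 x:[37/2,27] y:[21,81/2] z:[31,33] -> miss, prune

Summary -> nodes [0, 6, 8, 2, 11, 9, 4, 7, 12]; box-tests=9; leaf-entries=1; first=P6

== RESULT ==
9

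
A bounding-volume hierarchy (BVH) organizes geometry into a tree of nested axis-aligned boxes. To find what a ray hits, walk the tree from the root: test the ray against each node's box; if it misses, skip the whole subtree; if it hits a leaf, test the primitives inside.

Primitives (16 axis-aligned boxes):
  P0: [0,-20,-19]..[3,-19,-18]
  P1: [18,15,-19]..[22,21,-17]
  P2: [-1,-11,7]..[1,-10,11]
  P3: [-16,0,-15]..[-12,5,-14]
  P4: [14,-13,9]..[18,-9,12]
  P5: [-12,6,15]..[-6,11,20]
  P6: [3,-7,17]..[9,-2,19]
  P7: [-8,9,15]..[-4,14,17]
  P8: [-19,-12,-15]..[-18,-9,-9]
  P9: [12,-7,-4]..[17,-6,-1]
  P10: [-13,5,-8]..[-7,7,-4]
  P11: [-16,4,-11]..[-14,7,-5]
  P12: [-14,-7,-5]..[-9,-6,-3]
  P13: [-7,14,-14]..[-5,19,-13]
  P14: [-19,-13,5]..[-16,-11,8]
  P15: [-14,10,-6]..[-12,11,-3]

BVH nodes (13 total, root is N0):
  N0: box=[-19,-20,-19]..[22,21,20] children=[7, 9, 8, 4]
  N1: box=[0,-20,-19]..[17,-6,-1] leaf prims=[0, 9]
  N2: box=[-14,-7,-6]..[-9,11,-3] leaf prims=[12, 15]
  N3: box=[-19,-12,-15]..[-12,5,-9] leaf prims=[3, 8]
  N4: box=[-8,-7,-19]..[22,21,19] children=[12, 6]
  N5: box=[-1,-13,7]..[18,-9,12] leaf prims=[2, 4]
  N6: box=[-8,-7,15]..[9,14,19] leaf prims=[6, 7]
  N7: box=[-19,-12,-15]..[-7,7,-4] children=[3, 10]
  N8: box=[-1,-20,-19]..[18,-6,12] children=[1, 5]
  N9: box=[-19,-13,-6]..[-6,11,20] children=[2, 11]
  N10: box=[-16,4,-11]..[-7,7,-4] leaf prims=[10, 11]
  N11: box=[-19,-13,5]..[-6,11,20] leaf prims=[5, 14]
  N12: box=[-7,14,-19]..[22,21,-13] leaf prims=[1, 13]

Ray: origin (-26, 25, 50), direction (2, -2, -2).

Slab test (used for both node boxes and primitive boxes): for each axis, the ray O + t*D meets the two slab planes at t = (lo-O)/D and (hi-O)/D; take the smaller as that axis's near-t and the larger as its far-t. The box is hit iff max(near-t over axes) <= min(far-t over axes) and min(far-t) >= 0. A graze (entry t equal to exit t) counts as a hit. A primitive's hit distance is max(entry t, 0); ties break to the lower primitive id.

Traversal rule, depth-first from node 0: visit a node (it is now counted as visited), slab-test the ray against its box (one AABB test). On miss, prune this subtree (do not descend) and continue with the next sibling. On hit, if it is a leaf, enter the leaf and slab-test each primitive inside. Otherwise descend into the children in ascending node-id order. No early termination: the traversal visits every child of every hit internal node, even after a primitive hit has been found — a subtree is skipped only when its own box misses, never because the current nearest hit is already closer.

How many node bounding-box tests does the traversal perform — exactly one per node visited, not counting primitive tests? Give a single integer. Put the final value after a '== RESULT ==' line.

Traverse from the root:
N0 x:[7/2,24] y:[2,45/2] z:[15,69/2] -> hit [15,45/2], descend [4, 7, 8, 9]
  N4 x:[9,24] y:[2,16] z:[31/2,69/2] -> hit [31/2,16], descend [6, 12]
    N6 x:[9,35/2] y:[11/2,16] z:[31/2,35/2] -> hit [31/2,16] leaf, test {P6@t=31/2, P7(miss)}
    N12 x:[19/2,24] y:[2,11/2] z:[63/2,69/2] -> miss, prune
  N7 x:[7/2,19/2] y:[9,37/2] z:[27,65/2] -> miss, prune
  N8 x:[25/2,22] y:[31/2,45/2] z:[19,69/2] -> hit [19,22], descend [1, 5]
    N1 x:[13,43/2] y:[31/2,45/2] z:[51/2,69/2] -> miss, prune
    N5 x:[25/2,22] y:[17,19] z:[19,43/2] -> hit [19,19] leaf, test {P2(miss), P4(miss)}
  N9 x:[7/2,10] y:[7,19] z:[15,28] -> miss, prune

Visited [0, 4, 6, 12, 7, 8, 1, 5, 9]. Tests: 9 box, 2 leaf. Nearest: P6.

== RESULT ==
9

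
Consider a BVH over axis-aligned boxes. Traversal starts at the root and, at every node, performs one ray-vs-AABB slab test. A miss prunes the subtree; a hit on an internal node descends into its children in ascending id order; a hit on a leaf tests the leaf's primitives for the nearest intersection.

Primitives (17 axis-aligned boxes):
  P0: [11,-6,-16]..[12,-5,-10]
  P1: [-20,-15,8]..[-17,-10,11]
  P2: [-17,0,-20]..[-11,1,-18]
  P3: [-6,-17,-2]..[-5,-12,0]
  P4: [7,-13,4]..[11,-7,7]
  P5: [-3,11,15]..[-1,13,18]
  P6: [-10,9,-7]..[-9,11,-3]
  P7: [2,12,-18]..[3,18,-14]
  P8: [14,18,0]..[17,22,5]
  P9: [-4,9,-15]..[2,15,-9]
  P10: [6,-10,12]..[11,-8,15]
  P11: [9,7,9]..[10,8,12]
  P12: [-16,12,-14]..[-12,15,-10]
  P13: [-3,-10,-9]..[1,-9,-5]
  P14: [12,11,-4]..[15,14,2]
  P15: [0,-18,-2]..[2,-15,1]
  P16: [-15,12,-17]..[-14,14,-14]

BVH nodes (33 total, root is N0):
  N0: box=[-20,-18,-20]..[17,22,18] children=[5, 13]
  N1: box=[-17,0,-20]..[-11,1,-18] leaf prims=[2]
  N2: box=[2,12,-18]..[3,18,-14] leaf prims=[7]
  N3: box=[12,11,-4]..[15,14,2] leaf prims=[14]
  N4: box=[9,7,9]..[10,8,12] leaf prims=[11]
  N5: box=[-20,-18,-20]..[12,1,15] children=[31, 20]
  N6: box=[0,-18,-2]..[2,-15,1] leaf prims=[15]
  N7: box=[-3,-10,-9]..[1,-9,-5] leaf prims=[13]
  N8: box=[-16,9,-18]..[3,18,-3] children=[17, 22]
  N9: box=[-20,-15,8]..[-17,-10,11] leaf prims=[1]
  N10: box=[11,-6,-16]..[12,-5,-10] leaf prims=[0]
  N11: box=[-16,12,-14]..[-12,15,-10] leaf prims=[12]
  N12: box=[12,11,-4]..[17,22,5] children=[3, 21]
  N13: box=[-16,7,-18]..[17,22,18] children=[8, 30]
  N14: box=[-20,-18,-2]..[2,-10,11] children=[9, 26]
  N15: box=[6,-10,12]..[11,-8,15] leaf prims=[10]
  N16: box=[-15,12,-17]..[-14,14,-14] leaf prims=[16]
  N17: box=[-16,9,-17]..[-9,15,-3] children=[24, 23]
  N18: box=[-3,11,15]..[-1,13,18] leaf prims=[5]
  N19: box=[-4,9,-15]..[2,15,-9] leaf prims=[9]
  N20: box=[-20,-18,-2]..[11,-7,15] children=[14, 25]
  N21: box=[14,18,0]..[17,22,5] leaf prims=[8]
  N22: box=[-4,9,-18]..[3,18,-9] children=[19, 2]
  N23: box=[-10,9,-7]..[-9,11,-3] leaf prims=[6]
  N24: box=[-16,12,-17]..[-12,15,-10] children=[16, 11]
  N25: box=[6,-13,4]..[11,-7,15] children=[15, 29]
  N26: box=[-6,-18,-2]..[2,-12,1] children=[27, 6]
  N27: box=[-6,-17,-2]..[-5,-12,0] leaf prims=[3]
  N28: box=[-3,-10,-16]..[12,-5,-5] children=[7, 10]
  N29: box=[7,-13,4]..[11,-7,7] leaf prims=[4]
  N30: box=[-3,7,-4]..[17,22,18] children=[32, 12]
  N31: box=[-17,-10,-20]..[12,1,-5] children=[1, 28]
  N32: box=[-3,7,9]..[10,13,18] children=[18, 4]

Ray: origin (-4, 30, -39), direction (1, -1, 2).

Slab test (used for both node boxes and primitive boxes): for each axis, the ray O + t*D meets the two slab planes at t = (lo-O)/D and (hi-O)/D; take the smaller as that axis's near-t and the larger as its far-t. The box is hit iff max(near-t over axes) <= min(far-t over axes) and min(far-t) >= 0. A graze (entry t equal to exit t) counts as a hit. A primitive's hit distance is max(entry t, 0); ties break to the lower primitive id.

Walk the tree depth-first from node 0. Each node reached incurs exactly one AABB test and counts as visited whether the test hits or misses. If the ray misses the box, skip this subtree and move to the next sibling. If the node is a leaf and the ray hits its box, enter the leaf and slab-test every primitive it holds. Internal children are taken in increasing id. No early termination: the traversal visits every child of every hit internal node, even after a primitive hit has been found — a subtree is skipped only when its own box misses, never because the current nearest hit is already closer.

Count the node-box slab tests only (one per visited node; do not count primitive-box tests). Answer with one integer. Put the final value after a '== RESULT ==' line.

Walk:
N0 x:[-16,21] y:[8,48] z:[19/2,57/2] -> hit [19/2,21], descend [5, 13]
  N5 x:[-16,16] y:[29,48] z:[19/2,27] -> miss, prune
  N13 x:[-12,21] y:[8,23] z:[21/2,57/2] -> hit [21/2,21], descend [8, 30]
    N8 x:[-12,7] y:[12,21] z:[21/2,18] -> miss, prune
    N30 x:[1,21] y:[8,23] z:[35/2,57/2] -> hit [35/2,21], descend [12, 32]
      N12 x:[16,21] y:[8,19] z:[35/2,22] -> hit [35/2,19], descend [3, 21]
        N3 x:[16,19] y:[16,19] z:[35/2,41/2] -> hit [35/2,19] leaf, test {P14@t=35/2}
        N21 x:[18,21] y:[8,12] z:[39/2,22] -> miss, prune
      N32 x:[1,14] y:[17,23] z:[24,57/2] -> miss, prune

9 AABB tests over nodes [0, 5, 13, 8, 30, 12, 3, 21, 32]; 1 leaf entered; closest P14.

== RESULT ==
9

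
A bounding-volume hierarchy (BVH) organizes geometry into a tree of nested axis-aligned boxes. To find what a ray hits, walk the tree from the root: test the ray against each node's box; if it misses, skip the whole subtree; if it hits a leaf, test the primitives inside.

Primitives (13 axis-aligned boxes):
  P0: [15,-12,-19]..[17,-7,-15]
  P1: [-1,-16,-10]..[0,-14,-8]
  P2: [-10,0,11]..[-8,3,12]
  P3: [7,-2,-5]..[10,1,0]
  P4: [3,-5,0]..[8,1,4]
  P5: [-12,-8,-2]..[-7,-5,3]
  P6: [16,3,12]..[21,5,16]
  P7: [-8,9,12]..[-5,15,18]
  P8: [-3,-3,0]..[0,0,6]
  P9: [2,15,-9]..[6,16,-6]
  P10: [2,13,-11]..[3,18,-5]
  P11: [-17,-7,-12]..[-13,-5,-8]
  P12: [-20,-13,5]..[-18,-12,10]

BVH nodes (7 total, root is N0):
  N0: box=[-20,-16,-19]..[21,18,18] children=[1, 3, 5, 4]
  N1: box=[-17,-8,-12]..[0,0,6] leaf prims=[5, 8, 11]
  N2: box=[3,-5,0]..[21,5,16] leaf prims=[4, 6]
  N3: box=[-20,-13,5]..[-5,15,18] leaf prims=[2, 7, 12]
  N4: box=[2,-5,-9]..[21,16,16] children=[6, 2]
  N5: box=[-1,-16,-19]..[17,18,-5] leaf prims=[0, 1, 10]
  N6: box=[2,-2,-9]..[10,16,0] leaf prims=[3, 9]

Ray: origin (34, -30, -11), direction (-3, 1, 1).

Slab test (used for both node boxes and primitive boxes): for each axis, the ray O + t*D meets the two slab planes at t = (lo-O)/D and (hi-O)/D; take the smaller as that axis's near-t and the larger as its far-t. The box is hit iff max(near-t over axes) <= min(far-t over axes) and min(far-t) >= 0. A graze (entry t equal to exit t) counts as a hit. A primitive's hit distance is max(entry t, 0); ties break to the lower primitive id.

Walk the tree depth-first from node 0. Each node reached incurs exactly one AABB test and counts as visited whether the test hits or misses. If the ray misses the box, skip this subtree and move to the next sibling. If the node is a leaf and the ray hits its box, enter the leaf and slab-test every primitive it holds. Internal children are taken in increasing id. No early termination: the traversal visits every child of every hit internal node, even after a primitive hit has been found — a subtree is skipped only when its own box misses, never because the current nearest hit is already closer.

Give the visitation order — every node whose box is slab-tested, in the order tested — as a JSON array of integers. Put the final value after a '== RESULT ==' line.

Trace the traversal:
N0 x:[13/3,18] y:[14,48] z:[-8,29] -> hit [14,18], descend [1, 3, 4, 5]
  N1 x:[34/3,17] y:[22,30] z:[-1,17] -> miss, prune
  N3 x:[13,18] y:[17,45] z:[16,29] -> hit [17,18] leaf, test {P2(miss), P7(miss), P12@t=52/3}
  N4 x:[13/3,32/3] y:[25,46] z:[2,27] -> miss, prune
  N5 x:[17/3,35/3] y:[14,48] z:[-8,6] -> miss, prune

Visited [0, 1, 3, 4, 5]. Tests: 5 box, 1 leaf. Nearest: P12.

== RESULT ==
[0, 1, 3, 4, 5]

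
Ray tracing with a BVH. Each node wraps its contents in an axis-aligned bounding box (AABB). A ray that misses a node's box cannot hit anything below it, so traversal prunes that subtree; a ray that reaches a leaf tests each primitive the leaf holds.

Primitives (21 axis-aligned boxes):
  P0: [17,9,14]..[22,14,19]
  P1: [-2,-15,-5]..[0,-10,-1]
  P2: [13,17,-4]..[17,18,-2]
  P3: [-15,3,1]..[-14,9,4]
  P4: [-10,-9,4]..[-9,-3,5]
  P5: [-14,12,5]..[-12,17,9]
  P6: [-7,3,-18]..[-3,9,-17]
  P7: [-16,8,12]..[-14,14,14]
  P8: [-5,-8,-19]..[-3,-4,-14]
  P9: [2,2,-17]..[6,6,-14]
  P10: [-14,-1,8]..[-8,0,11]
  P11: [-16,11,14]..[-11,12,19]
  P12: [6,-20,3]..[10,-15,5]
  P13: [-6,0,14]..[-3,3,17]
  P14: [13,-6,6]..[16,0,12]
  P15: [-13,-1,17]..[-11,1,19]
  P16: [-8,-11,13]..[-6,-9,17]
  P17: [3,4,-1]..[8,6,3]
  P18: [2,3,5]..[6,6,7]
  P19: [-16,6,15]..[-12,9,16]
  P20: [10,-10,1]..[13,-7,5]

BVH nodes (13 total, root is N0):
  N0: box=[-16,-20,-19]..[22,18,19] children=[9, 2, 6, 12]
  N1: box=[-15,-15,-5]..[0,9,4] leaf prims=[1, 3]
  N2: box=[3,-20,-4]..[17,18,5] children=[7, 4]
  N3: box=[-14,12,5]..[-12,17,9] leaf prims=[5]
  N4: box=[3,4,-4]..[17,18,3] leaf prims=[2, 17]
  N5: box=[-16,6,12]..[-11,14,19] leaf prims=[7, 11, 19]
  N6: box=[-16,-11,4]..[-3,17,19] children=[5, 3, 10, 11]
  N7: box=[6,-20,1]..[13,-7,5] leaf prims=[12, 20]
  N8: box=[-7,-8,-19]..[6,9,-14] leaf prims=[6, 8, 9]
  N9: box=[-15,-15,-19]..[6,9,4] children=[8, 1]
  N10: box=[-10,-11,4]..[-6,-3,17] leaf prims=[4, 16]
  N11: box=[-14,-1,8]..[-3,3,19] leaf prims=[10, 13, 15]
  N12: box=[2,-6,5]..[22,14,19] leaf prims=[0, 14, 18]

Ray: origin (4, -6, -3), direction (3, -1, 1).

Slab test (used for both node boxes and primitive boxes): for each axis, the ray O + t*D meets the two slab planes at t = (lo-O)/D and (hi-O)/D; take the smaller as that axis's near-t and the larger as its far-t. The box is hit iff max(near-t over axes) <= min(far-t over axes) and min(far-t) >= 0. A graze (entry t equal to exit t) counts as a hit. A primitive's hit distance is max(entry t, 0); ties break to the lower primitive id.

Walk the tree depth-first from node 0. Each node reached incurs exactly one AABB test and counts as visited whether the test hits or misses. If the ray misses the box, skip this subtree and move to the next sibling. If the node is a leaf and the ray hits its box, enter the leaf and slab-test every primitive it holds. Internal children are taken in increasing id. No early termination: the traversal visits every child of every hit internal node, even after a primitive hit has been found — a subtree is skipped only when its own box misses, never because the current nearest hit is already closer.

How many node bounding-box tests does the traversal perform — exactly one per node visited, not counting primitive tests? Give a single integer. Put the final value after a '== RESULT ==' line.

Walk:
N0 x:[-20/3,6] y:[-24,14] z:[-16,22] -> hit [-20/3,6], descend [2, 6, 9, 12]
  N2 x:[-1/3,13/3] y:[-24,14] z:[-1,8] -> hit [-1/3,13/3], descend [4, 7]
    N4 x:[-1/3,13/3] y:[-24,-10] z:[-1,6] -> miss, prune
    N7 x:[2/3,3] y:[1,14] z:[4,8] -> miss, prune
  N6 x:[-20/3,-7/3] y:[-23,5] z:[7,22] -> miss, prune
  N9 x:[-19/3,2/3] y:[-15,9] z:[-16,7] -> hit [-19/3,2/3], descend [1, 8]
    N1 x:[-19/3,-4/3] y:[-15,9] z:[-2,7] -> miss, prune
    N8 x:[-11/3,2/3] y:[-15,2] z:[-16,-11] -> miss, prune
  N12 x:[-2/3,6] y:[-20,0] z:[8,22] -> miss, prune

order=[0, 2, 4, 7, 6, 9, 1, 8, 12]  |boxes|=9  |leaves|=0  hit=miss

== RESULT ==
9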